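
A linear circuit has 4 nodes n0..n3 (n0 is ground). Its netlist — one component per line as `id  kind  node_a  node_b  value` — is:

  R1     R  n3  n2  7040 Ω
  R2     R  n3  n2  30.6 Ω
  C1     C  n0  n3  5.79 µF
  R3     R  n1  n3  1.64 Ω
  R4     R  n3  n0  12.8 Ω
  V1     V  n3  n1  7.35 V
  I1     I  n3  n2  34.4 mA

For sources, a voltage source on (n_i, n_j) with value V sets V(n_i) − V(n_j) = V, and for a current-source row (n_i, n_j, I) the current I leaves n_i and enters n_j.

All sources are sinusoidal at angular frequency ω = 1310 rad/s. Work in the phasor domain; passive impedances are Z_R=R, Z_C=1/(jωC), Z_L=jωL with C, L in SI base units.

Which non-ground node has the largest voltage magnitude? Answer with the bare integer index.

MNA unknowns: 3 node voltages V₁..V_3 plus 1 source current (V1)
R1: Y=0.0001420+0.000j on G[3,2]
R2: Y=0.03268+0.000j on G[3,2]
C1: Y=0.000+0.007585j on G[0,3]
R3: Y=0.6098+0.000j on G[1,3]
R4: Y=0.07812+0.000j on G[3,0]
V1: row V3−V1=7.35, i_V1 at 3,1
I1: z[3]−=0.0344, z[2]+=0.0344
solve → V1=-7.350+0.000j, V2=1.048+0.000j, V3=0.000+0.000j
aux → i_V1=-4.482+0.000j

1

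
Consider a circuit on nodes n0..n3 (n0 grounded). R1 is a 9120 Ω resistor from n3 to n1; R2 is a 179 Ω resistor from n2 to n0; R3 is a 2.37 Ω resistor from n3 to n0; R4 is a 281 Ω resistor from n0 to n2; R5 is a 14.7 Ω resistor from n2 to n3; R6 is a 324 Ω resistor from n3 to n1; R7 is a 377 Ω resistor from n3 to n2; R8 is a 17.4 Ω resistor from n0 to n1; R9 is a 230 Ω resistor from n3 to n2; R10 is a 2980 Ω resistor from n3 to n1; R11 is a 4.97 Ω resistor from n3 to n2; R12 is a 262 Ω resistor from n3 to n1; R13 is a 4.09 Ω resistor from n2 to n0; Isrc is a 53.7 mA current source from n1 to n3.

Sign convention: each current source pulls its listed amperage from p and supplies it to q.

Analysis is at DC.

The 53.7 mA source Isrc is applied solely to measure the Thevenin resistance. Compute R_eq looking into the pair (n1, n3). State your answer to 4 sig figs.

R_eq = 16.83 Ω

MNA unknowns: 3 node voltages V₁..V_3
R1: Y=0.0001096 on G[3,1]
R2: Y=0.005587 on G[2,0]
R3: Y=0.4219 on G[3,0]
R4: Y=0.003559 on G[0,2]
R5: Y=0.06803 on G[2,3]
R6: Y=0.003086 on G[3,1]
R7: Y=0.002653 on G[3,2]
R8: Y=0.05747 on G[0,1]
R9: Y=0.004348 on G[3,2]
R10: Y=0.0003356 on G[3,1]
R11: Y=0.2012 on G[3,2]
R12: Y=0.003817 on G[3,1]
R13: Y=0.2445 on G[2,0]
Isrc: z[1]−=0.0537, z[3]+=0.0537
solve → V1=-0.8188, V2=0.04427, V3=0.08492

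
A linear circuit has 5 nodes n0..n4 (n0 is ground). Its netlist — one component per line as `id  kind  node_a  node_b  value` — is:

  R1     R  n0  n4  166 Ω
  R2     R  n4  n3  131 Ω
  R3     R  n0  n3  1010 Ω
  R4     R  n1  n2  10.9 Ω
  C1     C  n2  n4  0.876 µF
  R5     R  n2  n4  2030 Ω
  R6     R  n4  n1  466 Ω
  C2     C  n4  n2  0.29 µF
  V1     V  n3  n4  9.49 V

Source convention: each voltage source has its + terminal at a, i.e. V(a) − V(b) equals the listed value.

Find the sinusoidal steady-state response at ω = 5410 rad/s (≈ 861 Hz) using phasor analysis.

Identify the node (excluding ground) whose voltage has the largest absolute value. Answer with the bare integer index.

3

Apply KCL at each of the 4 non-ground nodes and solve the resulting linear system.
Node n1: branches {R4, R6} → V_1 = -1.340+0.000j
Node n2: branches {R4, C1, R5, C2} → V_2 = -1.340+0.000j
Node n3: branches {R2, R3, V1} → V_3 = 8.150+0.000j
Node n4: branches {R1, R2, C1, R5, R6, C2, V1} → V_4 = -1.340+0.000j
Source currents: i(V1)=-0.08051+0.000j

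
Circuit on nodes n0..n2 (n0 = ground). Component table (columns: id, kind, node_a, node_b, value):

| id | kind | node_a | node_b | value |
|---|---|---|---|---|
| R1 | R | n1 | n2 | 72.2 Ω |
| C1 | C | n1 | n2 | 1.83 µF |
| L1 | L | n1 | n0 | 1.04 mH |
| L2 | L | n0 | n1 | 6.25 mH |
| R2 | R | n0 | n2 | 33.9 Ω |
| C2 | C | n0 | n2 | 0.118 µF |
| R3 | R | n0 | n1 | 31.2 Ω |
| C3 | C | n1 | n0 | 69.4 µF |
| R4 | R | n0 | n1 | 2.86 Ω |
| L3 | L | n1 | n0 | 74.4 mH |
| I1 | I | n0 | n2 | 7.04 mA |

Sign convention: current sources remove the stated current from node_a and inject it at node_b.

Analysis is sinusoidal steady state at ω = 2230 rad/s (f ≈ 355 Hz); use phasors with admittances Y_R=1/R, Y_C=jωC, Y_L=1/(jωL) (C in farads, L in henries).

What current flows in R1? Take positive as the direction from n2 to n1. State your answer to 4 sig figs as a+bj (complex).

Element admittances at ω=2230 rad/s:
  Y(R1) = 0.01385+0.000j S between n1,n2
  Y(C1) = 0.000+0.004081j S between n1,n2
  Y(L1) = 0.000-0.4312j S between n1,n0
  Y(L2) = 0.000-0.07175j S between n0,n1
  Y(R2) = 0.02950+0.000j S between n0,n2
  Y(C2) = 0.000+0.0002631j S between n0,n2
  Y(R3) = 0.03205+0.000j S between n0,n1
  Y(C3) = 0.000+0.1548j S between n1,n0
  Y(R4) = 0.3497+0.000j S between n0,n1
  Y(L3) = 0.000-0.006027j S between n1,n0
  I1: injects 0.00704 A into n2 (from n0)
Assemble and solve the 2×2 MNA system:
  V(n1)=0.002686+0.003525j  V(n2)=0.1614-0.01480j

0.002199-0.0002538j A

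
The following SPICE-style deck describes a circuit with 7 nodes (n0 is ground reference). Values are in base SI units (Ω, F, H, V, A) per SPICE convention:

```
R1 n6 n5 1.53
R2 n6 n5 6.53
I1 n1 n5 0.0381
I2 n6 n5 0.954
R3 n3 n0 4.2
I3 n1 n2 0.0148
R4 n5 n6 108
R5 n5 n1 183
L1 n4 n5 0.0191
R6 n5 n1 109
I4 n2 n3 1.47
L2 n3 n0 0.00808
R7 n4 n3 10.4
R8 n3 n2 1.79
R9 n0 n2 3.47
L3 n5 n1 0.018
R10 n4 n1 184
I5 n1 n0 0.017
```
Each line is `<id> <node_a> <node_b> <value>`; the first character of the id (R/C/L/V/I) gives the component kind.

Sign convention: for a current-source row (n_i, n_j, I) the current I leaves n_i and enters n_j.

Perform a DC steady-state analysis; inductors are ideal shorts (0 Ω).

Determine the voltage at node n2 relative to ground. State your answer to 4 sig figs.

-1.718 V

Element admittances at DC:
  Y(R1) = 0.6536 S between n6,n5
  Y(R2) = 0.1531 S between n6,n5
  I1: injects 0.0381 A into n5 (from n1)
  I2: injects 0.954 A into n5 (from n6)
  Y(R3) = 0.2381 S between n3,n0
  I3: injects 0.0148 A into n2 (from n1)
  Y(R4) = 0.009259 S between n5,n6
  Y(R5) = 0.005464 S between n5,n1
  L1: short n4↔n5 (DC inductor)
  Y(R6) = 0.009174 S between n5,n1
  I4: injects 1.47 A into n3 (from n2)
  L2: short n3↔n0 (DC inductor)
  Y(R7) = 0.09615 S between n4,n3
  Y(R8) = 0.5587 S between n3,n2
  Y(R9) = 0.2882 S between n0,n2
  L3: short n5↔n1 (DC inductor)
  Y(R10) = 0.005435 S between n4,n1
  I5: injects 0.017 A into n0 (from n1)
Assemble and solve the 9×9 MNA system:
  V(n1)=-0.3307  V(n2)=-1.718  V(n3)=0.000  V(n4)=-0.3307  V(n5)=-0.3307  V(n6)=-1.500
  i(L1)=0.03180  i(L2)=0.4782  i(L3)=0.06990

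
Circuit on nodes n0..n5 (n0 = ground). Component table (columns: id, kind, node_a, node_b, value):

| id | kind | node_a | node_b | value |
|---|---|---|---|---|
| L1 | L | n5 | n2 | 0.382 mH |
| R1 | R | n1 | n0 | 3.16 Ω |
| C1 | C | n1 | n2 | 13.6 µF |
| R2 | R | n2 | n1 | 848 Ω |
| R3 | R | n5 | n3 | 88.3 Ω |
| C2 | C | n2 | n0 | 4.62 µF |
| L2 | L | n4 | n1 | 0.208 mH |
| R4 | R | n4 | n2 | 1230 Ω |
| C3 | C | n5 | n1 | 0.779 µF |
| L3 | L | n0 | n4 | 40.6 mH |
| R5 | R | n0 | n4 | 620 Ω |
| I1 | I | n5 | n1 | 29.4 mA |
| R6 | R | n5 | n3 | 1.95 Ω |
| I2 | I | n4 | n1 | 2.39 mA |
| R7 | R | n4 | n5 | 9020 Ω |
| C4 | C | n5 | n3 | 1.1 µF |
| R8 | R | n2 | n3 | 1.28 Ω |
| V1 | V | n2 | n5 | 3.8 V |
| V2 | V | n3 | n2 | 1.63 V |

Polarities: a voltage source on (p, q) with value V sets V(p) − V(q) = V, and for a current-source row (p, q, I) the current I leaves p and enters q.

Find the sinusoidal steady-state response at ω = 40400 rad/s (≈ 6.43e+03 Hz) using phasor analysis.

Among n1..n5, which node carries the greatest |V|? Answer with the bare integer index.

Apply KCL at each of the 5 non-ground nodes and solve the resulting linear system.
Node n1: branches {R1, C1, R2, L2, C3, I1, I2} → V_1 = -0.01495-0.08460j
Node n2: branches {L1, C1, R2, C2, R4, R8, V1, V2} → V_2 = 0.1443-0.02584j
Node n3: branches {R3, R6, C4, R8, V2} → V_3 = 1.774-0.02584j
Node n4: branches {L2, R4, L3, R5, I2, R7} → V_4 = -0.01693-0.1062j
Node n5: branches {L1, R3, C3, I1, R6, R7, C4, V1} → V_5 = -3.656-0.02584j
Source currents: i(V1)=-2.819-0.1097j, i(V2)=-4.120-0.2413j

5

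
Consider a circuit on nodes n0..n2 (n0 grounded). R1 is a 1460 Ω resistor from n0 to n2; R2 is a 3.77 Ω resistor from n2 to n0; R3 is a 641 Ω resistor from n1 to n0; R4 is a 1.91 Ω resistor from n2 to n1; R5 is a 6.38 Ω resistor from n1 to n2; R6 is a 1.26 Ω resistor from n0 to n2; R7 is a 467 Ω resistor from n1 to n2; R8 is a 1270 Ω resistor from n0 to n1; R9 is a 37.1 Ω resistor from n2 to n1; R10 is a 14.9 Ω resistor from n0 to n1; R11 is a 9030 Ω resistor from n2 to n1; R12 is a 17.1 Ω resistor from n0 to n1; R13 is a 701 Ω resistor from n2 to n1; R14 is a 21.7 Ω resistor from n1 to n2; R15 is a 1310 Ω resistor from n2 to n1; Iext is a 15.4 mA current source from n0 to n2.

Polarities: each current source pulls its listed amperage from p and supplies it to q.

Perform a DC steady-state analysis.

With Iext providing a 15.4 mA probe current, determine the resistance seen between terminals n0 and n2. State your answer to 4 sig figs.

R_eq = 0.8554 Ω

Element admittances at DC:
  Y(R1) = 0.0006849 S between n0,n2
  Y(R2) = 0.2653 S between n2,n0
  Y(R3) = 0.001560 S between n1,n0
  Y(R4) = 0.5236 S between n2,n1
  Y(R5) = 0.1567 S between n1,n2
  Y(R6) = 0.7937 S between n0,n2
  Y(R7) = 0.002141 S between n1,n2
  Y(R8) = 0.0007874 S between n0,n1
  Y(R9) = 0.02695 S between n2,n1
  Y(R10) = 0.06711 S between n0,n1
  Y(R11) = 0.0001107 S between n2,n1
  Y(R12) = 0.05848 S between n0,n1
  Y(R13) = 0.001427 S between n2,n1
  Y(R14) = 0.04608 S between n1,n2
  Y(R15) = 0.0007634 S between n2,n1
  Iext: injects 0.0154 A into n2 (from n0)
Assemble and solve the 2×2 MNA system:
  V(n1)=0.01127  V(n2)=0.01317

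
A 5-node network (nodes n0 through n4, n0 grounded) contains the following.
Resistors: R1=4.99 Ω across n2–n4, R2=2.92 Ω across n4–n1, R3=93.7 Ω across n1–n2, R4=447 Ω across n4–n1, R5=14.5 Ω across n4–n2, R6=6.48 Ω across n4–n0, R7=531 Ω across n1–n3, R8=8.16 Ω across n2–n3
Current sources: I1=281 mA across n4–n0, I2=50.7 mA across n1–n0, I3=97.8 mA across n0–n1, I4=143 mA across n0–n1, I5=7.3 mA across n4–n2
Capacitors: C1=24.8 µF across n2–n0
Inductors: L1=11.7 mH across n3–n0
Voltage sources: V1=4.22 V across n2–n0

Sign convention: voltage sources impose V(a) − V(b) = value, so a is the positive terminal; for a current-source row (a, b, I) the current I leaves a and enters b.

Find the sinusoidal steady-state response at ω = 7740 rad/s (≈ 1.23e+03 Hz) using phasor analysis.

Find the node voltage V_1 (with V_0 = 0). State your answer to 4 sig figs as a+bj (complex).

Element admittances at ω=7740 rad/s:
  Y(R1) = 0.2004+0.000j S between n2,n4
  Y(R2) = 0.3425+0.000j S between n4,n1
  Y(R3) = 0.01067+0.000j S between n1,n2
  I1: injects 0.281 A into n0 (from n4)
  Y(R4) = 0.002237+0.000j S between n4,n1
  Y(R5) = 0.06897+0.000j S between n4,n2
  Y(R6) = 0.1543+0.000j S between n4,n0
  Y(R7) = 0.001883+0.000j S between n1,n3
  Y(C1) = 0.000+0.1920j S between n2,n0
  I2: injects 0.0507 A into n0 (from n1)
  I3: injects 0.0978 A into n1 (from n0)
  I4: injects 0.143 A into n1 (from n0)
  Y(R8) = 0.1225+0.000j S between n2,n3
  Y(L1) = 0.000-0.01104j S between n3,n0
  I5: injects 0.0073 A into n2 (from n4)
  V1: constraint V(n2)−V(n0) = 4.22
Assemble and solve the 5×5 MNA system:
  V(n1)=3.078+0.003440j  V(n2)=4.220+0.000j  V(n3)=4.170+0.3701j  V(n4)=2.485+0.001543j
  i(V1)=-0.4784-0.7642j

3.078+0.003440j V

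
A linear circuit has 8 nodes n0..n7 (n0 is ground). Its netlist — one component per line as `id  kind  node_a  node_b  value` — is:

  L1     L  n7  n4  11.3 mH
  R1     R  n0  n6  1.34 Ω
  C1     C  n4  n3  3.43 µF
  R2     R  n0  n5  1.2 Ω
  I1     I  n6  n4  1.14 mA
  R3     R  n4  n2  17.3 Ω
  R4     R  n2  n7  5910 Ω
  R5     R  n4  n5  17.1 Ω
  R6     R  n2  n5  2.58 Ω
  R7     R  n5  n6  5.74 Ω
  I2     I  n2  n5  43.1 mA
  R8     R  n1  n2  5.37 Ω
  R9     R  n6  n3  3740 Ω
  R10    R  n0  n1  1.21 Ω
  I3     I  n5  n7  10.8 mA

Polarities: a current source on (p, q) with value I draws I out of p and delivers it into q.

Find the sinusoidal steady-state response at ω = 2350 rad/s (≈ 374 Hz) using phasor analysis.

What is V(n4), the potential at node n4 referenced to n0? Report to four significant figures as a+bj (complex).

0.07847-0.0004053j V

Apply KCL at each of the 7 non-ground nodes and solve the resulting linear system.
Node n1: branches {R8, R10} → V_1 = -0.01067+6.914e-06j
Node n2: branches {R3, R4, R6, I2, R8} → V_2 = -0.05804+3.760e-05j
Node n3: branches {C1, R9} → V_3 = 0.07840+0.002173j
Node n4: branches {L1, C1, I1, R3, R5} → V_4 = 0.07847-0.0004053j
Node n5: branches {R2, R5, R6, R7, I2, I3} → V_5 = 0.009982-6.347e-06j
Node n6: branches {R1, I1, R7, R9} → V_6 = 0.0006733-5.699e-07j
Node n7: branches {L1, R4, I3} → V_7 = 0.07975+0.2858j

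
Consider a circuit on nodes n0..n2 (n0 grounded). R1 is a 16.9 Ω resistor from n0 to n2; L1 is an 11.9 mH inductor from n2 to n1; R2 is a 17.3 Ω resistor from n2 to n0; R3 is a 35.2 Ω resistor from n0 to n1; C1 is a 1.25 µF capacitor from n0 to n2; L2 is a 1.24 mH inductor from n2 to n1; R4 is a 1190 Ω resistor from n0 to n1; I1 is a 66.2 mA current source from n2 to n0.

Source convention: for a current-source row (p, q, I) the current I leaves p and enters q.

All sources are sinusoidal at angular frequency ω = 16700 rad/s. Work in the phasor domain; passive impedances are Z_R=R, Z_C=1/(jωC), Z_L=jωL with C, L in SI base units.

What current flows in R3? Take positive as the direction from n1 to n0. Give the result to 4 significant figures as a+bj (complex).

-0.009981+0.006298j A

Element admittances at ω=16700 rad/s:
  Y(R1) = 0.05917+0.000j S between n0,n2
  Y(L1) = 0.000-0.005032j S between n2,n1
  Y(R2) = 0.05780+0.000j S between n2,n0
  Y(R3) = 0.02841+0.000j S between n0,n1
  Y(C1) = 0.000+0.02088j S between n0,n2
  Y(L2) = 0.000-0.04829j S between n2,n1
  Y(R4) = 0.0008403+0.000j S between n0,n1
  I1: injects 0.0662 A into n0 (from n2)
Assemble and solve the 2×2 MNA system:
  V(n1)=-0.3513+0.2217j  V(n2)=-0.4729+0.02897j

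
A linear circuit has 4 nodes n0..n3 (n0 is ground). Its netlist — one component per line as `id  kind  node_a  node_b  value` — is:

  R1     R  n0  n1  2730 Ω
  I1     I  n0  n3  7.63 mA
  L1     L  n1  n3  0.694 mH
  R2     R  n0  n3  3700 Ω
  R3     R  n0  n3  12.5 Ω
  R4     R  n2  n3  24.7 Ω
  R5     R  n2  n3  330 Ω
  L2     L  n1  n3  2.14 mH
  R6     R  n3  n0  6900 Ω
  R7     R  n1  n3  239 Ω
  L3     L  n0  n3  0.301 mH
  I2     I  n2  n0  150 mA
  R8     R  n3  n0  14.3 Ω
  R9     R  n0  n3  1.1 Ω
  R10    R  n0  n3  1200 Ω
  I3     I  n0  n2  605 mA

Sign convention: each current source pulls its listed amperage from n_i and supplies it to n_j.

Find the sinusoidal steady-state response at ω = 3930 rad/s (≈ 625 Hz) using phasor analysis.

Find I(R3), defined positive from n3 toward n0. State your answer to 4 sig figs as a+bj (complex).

MNA unknowns: 3 node voltages V₁..V_3
R1: Y=0.0003663+0.000j on G[0,1]
I1: z[0]−=0.00763, z[3]+=0.00763
L1: Y=0.000-0.3666j on G[1,3]
R2: Y=0.0002703+0.000j on G[0,3]
R3: Y=0.08000+0.000j on G[0,3]
R4: Y=0.04049+0.000j on G[2,3]
R5: Y=0.003030+0.000j on G[2,3]
L2: Y=0.000-0.1189j on G[1,3]
R6: Y=0.0001449+0.000j on G[3,0]
R7: Y=0.004184+0.000j on G[1,3]
L3: Y=0.000-0.8454j on G[0,3]
I2: z[2]−=0.15, z[0]+=0.15
R8: Y=0.06993+0.000j on G[3,0]
R9: Y=0.9091+0.000j on G[0,3]
R10: Y=0.0008333+0.000j on G[0,3]
I3: z[0]−=0.605, z[2]+=0.605
solve → V1=0.2669+0.2124j, V2=10.72+0.2126j, V3=0.2667+0.2126j

0.02134+0.01701j A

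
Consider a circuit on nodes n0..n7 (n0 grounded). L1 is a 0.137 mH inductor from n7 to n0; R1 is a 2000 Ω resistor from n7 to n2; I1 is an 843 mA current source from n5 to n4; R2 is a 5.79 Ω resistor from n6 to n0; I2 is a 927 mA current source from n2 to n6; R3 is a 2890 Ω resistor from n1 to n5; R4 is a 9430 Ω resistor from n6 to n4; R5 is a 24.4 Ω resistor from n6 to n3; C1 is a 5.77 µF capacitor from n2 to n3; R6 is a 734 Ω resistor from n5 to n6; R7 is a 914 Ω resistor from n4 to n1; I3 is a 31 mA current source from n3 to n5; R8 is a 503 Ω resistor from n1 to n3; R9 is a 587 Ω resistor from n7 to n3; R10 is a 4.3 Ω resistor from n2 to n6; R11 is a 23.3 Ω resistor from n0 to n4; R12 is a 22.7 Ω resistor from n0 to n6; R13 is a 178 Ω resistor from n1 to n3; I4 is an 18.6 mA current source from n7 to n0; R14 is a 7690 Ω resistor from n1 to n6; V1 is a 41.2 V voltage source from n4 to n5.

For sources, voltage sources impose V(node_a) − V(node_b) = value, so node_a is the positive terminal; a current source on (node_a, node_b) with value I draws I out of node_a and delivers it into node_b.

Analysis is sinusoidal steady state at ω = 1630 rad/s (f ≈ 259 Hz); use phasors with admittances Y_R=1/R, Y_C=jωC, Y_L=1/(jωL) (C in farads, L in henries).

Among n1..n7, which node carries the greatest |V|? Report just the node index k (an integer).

5

MNA unknowns: 7 node voltages V₁..V_7 plus 1 source current (V1)
L1: Y=0.000-4.478j on G[7,0]
R1: Y=0.0005000+0.000j on G[7,2]
I1: z[5]−=0.843, z[4]+=0.843
R2: Y=0.1727+0.000j on G[6,0]
I2: z[2]−=0.927, z[6]+=0.927
R3: Y=0.0003460+0.000j on G[1,5]
R4: Y=0.0001060+0.000j on G[6,4]
R5: Y=0.04098+0.000j on G[6,3]
C1: Y=0.000+0.009405j on G[2,3]
R6: Y=0.001362+0.000j on G[5,6]
R7: Y=0.001094+0.000j on G[4,1]
I3: z[3]−=0.031, z[5]+=0.031
R8: Y=0.001988+0.000j on G[1,3]
R9: Y=0.001704+0.000j on G[7,3]
R10: Y=0.2326+0.000j on G[2,6]
R11: Y=0.04292+0.000j on G[0,4]
R12: Y=0.04405+0.000j on G[0,6]
R13: Y=0.005618+0.000j on G[1,3]
I4: z[7]−=0.0186, z[0]+=0.0186
R14: Y=0.0001300+0.000j on G[1,6]
V1: row V4−V5=41.2, i_V1 at 4,5
solve → V1=-2.425-0.5109j, V2=-4.346+0.1246j, V3=-1.446-0.6135j, V4=2.123-0.01581j, V5=-39.08-0.01581j, V6=-0.3990+0.007612j, V7=0.0002169-0.005189j
aux → i_V1=0.7466+0.0001394j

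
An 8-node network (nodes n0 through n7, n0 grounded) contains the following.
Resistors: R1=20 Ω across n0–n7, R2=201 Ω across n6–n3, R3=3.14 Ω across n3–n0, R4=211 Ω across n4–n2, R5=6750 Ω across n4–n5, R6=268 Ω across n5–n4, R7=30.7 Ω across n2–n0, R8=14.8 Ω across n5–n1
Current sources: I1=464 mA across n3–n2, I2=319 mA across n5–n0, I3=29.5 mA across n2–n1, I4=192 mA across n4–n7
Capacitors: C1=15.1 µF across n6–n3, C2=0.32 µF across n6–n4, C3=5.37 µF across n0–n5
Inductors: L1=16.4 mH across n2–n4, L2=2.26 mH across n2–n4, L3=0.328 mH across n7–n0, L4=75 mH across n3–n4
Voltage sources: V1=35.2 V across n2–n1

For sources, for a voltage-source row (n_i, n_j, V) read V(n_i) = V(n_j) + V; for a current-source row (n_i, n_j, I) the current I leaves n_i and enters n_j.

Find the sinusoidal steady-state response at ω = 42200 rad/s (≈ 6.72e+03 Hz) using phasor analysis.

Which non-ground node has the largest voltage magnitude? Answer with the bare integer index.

Element admittances at ω=42200 rad/s:
  Y(R1) = 0.05000+0.000j S between n0,n7
  I1: injects 0.464 A into n2 (from n3)
  Y(R2) = 0.004975+0.000j S between n6,n3
  Y(R3) = 0.3185+0.000j S between n3,n0
  Y(R4) = 0.004739+0.000j S between n4,n2
  I2: injects 0.319 A into n0 (from n5)
  Y(C1) = 0.000+0.6372j S between n6,n3
  Y(R5) = 0.0001481+0.000j S between n4,n5
  Y(C2) = 0.000+0.01350j S between n6,n4
  Y(L1) = 0.000-0.001445j S between n2,n4
  I3: injects 0.0295 A into n1 (from n2)
  Y(C3) = 0.000+0.2266j S between n0,n5
  Y(L2) = 0.000-0.01049j S between n2,n4
  Y(L3) = 0.000-0.07225j S between n7,n0
  Y(R6) = 0.003731+0.000j S between n5,n4
  Y(R7) = 0.03257+0.000j S between n2,n0
  Y(R8) = 0.06757+0.000j S between n5,n1
  I4: injects 0.192 A into n7 (from n4)
  Y(L4) = 0.000-0.0003160j S between n3,n4
  V1: constraint V(n2)−V(n1) = 35.2
Assemble and solve the 8×8 MNA system:
  V(n1)=-12.26+5.240j  V(n2)=22.94+5.240j  V(n3)=-0.3877-0.2007j  V(n4)=-5.336-26.58j  V(n5)=-0.4712+5.007j  V(n6)=-0.4862-0.7490j  V(n7)=1.244+1.797j
  i(V1)=-0.8263+0.01578j

4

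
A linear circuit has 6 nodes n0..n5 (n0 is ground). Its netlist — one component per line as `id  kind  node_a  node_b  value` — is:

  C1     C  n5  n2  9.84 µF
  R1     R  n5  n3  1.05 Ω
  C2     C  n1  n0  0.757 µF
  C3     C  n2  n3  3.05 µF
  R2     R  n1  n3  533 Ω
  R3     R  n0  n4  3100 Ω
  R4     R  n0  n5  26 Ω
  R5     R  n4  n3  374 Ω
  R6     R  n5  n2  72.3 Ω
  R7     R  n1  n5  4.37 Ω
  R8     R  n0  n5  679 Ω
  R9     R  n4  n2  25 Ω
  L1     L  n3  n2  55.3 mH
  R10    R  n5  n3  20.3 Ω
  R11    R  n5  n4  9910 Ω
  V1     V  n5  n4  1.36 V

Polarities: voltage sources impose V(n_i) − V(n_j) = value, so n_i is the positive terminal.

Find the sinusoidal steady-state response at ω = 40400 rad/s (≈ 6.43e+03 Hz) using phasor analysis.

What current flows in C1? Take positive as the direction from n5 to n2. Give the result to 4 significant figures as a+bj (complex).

Element admittances at ω=40400 rad/s:
  Y(C1) = 0.000+0.3975j S between n5,n2
  Y(R1) = 0.9524+0.000j S between n5,n3
  Y(C2) = 0.000+0.03058j S between n1,n0
  Y(C3) = 0.000+0.1232j S between n2,n3
  Y(R2) = 0.001876+0.000j S between n1,n3
  Y(R3) = 0.0003226+0.000j S between n0,n4
  Y(R4) = 0.03846+0.000j S between n0,n5
  Y(R5) = 0.002674+0.000j S between n4,n3
  Y(R6) = 0.01383+0.000j S between n5,n2
  Y(R7) = 0.2288+0.000j S between n1,n5
  Y(R8) = 0.001473+0.000j S between n0,n5
  Y(R9) = 0.04000+0.000j S between n4,n2
  Y(L1) = 0.000-0.0004476j S between n3,n2
  Y(R10) = 0.04926+0.000j S between n5,n3
  Y(R11) = 0.0001009+0.000j S between n5,n4
  V1: constraint V(n5)−V(n4) = 1.36
Assemble and solve the 6×6 MNA system:
  V(n1)=0.005995-0.005347j  V(n2)=-0.007647+0.09855j  V(n3)=-0.009336-0.004350j  V(n4)=-1.353-0.004554j  V(n5)=0.006835-0.004554j
  i(V1)=-0.05799-0.004126j

0.04099+0.005757j A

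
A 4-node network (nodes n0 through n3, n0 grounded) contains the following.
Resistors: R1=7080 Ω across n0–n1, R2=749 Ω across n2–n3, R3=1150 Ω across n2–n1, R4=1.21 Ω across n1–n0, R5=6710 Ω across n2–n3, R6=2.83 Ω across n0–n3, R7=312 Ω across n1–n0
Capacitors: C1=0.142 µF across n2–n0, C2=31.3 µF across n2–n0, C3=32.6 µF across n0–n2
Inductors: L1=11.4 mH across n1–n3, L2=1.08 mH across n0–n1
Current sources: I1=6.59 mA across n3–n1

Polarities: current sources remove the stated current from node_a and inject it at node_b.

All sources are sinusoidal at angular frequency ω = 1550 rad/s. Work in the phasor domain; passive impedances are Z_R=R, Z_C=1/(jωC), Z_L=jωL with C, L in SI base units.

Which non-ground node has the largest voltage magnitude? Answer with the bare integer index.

3

MNA unknowns: 3 node voltages V₁..V_3
R1: Y=0.0001412+0.000j on G[0,1]
C1: Y=0.000+0.0002201j on G[2,0]
R2: Y=0.001335+0.000j on G[2,3]
C2: Y=0.000+0.04852j on G[2,0]
C3: Y=0.000+0.05053j on G[0,2]
R3: Y=0.0008696+0.000j on G[2,1]
R4: Y=0.8264+0.000j on G[1,0]
R5: Y=0.0001490+0.000j on G[2,3]
R6: Y=0.3534+0.000j on G[0,3]
L1: Y=0.000-0.05659j on G[1,3]
L2: Y=0.000-0.5974j on G[0,1]
R7: Y=0.003205+0.000j on G[1,0]
I1: z[3]−=0.00659, z[1]+=0.00659
solve → V1=0.004180+0.004471j, V2=-1.733e-05+0.0002218j, V3=-0.01731-0.003427j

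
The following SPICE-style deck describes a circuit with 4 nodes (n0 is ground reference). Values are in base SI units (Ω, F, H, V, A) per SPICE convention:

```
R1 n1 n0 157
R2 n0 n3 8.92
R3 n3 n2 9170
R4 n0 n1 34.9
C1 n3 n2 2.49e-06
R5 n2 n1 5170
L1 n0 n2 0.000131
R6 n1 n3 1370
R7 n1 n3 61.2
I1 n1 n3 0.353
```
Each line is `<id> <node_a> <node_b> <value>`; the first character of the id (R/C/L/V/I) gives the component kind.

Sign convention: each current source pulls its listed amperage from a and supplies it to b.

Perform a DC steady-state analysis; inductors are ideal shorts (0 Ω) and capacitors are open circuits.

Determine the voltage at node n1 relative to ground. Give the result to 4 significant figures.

-6.124 V

Apply KCL at each of the 3 non-ground nodes and solve the resulting linear system.
Node n1: branches {R1, R4, R5, R6, R7, I1} → V_1 = -6.124
Node n2: branches {R3, C1, R5, L1} → V_2 = 0.000
Node n3: branches {R2, R3, C1, R6, R7, I1} → V_3 = 1.922
Source currents: i(L1)=0.0009749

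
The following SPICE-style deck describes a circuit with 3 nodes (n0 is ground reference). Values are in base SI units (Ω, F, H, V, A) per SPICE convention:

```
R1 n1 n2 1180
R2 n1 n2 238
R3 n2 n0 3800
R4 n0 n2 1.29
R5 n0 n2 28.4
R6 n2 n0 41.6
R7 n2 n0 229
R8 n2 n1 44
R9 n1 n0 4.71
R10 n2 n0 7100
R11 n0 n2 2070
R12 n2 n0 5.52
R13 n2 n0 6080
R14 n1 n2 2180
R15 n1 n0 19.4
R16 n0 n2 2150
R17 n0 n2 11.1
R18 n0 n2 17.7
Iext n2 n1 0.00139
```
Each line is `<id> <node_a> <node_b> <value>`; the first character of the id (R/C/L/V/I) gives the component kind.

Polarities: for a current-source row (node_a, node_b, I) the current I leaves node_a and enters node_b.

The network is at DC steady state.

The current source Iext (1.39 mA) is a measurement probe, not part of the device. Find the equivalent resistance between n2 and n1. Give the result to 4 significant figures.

MNA unknowns: 2 node voltages V₁..V_2
R1: Y=0.0008475 on G[1,2]
R2: Y=0.004202 on G[1,2]
R3: Y=0.0002632 on G[2,0]
R4: Y=0.7752 on G[0,2]
R5: Y=0.03521 on G[0,2]
R6: Y=0.02404 on G[2,0]
R7: Y=0.004367 on G[2,0]
R8: Y=0.02273 on G[2,1]
R9: Y=0.2123 on G[1,0]
R10: Y=0.0001408 on G[2,0]
R11: Y=0.0004831 on G[0,2]
R12: Y=0.1812 on G[2,0]
R13: Y=0.0001645 on G[2,0]
R14: Y=0.0004587 on G[1,2]
R15: Y=0.05155 on G[1,0]
R16: Y=0.0004651 on G[0,2]
R17: Y=0.09009 on G[0,2]
R18: Y=0.05650 on G[0,2]
Iext: z[2]−=0.00139, z[1]+=0.00139
solve → V1=0.004657, V2=-0.001052

R_eq = 4.107 Ω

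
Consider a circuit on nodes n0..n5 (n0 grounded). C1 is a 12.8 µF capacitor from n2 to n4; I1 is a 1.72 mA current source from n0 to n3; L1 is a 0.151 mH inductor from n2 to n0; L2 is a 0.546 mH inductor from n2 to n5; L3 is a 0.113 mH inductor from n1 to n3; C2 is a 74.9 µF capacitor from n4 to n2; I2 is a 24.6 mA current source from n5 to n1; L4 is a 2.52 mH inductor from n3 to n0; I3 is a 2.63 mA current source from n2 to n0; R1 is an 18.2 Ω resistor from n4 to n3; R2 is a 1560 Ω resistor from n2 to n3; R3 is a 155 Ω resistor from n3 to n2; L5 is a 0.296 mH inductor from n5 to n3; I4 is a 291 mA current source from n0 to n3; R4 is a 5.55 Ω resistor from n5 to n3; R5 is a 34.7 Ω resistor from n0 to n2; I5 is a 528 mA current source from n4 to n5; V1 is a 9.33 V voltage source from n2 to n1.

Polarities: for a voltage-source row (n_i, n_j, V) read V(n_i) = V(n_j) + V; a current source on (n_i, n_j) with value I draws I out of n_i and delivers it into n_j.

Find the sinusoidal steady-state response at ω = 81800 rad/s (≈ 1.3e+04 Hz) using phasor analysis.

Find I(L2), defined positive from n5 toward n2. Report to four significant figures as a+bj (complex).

Element admittances at ω=81800 rad/s:
  Y(C1) = 0.000+1.047j S between n2,n4
  I1: injects 0.00172 A into n3 (from n0)
  Y(L1) = 0.000-0.08096j S between n2,n0
  Y(L2) = 0.000-0.02239j S between n2,n5
  Y(L3) = 0.000-0.1082j S between n1,n3
  Y(C2) = 0.000+6.127j S between n4,n2
  I2: injects 0.0246 A into n1 (from n5)
  Y(L4) = 0.000-0.004851j S between n3,n0
  I3: injects 0.00263 A into n0 (from n2)
  Y(R1) = 0.05495+0.000j S between n4,n3
  Y(R2) = 0.0006410+0.000j S between n2,n3
  Y(R3) = 0.006452+0.000j S between n3,n2
  Y(L5) = 0.000-0.04130j S between n5,n3
  I4: injects 0.291 A into n3 (from n0)
  Y(R4) = 0.1802+0.000j S between n5,n3
  Y(R5) = 0.02882+0.000j S between n0,n2
  I5: injects 0.528 A into n5 (from n4)
  V1: constraint V(n2)−V(n1) = 9.33
Assemble and solve the 6×6 MNA system:
  V(n1)=-8.225+2.571j  V(n2)=1.105+2.571j  V(n3)=-3.175+10.33j  V(n4)=1.164+2.678j  V(n5)=-1.381+10.43j
  i(V1)=-0.8635+0.5463j

0.1759+0.05567j A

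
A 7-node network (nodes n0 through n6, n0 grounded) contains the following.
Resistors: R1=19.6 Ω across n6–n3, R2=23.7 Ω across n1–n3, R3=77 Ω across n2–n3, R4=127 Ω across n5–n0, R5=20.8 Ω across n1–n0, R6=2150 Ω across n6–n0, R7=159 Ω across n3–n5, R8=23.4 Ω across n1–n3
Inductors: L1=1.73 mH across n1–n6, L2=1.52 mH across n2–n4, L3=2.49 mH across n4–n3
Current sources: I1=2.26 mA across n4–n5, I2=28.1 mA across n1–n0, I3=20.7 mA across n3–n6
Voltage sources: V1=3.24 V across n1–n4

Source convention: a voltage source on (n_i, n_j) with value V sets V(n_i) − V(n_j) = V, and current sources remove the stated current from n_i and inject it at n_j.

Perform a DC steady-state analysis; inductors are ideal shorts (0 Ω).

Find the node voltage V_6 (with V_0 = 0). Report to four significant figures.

MNA unknowns: 6 node voltages V₁..V_6 plus 4 source currents (L1, L2, L3, V1)
R1: Y=0.05102 on G[6,3]
R2: Y=0.04219 on G[1,3]
R3: Y=0.01299 on G[2,3]
L1: row V1−V6=0, i_L1 at 1,6
L2: row V2−V4=0, i_L2 at 2,4
L3: row V4−V3=0, i_L3 at 4,3
I1: z[4]−=0.00226, z[5]+=0.00226
I2: z[1]−=0.0281, z[0]+=0.0281
R4: Y=0.007874 on G[5,0]
R5: Y=0.04808 on G[1,0]
R6: Y=0.0004651 on G[6,0]
R7: Y=0.006289 on G[3,5]
R8: Y=0.04274 on G[1,3]
I3: z[3]−=0.0207, z[6]+=0.0207
V1: row V1−V4=3.24, i_V1 at 1,4
solve → V1=-0.3464, V2=-3.586, V3=-3.586, V4=-3.586, V5=-1.433, V6=-0.3464
aux → i_L1=0.1444, i_L2=0.000, i_L3=-0.4333, i_V1=-0.4311

-0.3464 V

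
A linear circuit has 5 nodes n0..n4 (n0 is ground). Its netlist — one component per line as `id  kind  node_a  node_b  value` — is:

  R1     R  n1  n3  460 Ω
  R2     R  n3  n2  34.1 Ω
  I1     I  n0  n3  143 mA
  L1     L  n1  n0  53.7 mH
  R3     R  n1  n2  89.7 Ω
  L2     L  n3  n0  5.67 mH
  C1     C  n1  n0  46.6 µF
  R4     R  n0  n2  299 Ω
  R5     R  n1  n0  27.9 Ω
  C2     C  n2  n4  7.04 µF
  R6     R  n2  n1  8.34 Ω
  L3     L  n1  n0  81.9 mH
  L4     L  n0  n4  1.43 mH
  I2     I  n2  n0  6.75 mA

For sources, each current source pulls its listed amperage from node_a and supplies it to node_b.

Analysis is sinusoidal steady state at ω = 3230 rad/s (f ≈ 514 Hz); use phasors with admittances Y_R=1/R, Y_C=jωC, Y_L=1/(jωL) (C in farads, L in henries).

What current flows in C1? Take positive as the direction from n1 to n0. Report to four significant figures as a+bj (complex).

0.007159+0.05389j A

Element admittances at ω=3230 rad/s:
  Y(R1) = 0.002174+0.000j S between n1,n3
  Y(R2) = 0.02933+0.000j S between n3,n2
  I1: injects 0.143 A into n3 (from n0)
  Y(L1) = 0.000-0.005765j S between n1,n0
  Y(R3) = 0.01115+0.000j S between n1,n2
  Y(L2) = 0.000-0.05460j S between n3,n0
  Y(C1) = 0.000+0.1505j S between n1,n0
  Y(R4) = 0.003344+0.000j S between n0,n2
  Y(R5) = 0.03584+0.000j S between n1,n0
  Y(C2) = 0.000+0.02274j S between n2,n4
  Y(R6) = 0.1199+0.000j S between n2,n1
  Y(L3) = 0.000-0.003780j S between n1,n0
  Y(L4) = 0.000-0.2165j S between n0,n4
  I2: injects 0.00675 A into n0 (from n2)
Assemble and solve the 4×4 MNA system:
  V(n1)=0.3580-0.04756j  V(n2)=0.4941+0.2866j  V(n3)=1.141+2.241j  V(n4)=-0.05799-0.03363j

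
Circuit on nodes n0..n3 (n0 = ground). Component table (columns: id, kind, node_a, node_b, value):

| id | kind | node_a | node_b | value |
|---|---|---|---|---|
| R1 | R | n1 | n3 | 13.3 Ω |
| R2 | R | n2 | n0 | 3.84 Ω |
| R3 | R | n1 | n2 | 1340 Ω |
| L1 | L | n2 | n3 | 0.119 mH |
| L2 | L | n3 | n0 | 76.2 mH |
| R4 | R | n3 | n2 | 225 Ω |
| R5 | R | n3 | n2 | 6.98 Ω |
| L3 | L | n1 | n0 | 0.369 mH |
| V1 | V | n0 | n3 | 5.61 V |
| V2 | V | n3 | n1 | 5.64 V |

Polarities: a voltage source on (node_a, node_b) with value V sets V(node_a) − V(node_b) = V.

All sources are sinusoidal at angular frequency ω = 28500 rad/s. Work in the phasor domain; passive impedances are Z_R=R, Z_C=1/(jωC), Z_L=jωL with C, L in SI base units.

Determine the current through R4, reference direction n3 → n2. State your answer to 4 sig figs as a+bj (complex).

-0.01042-0.007512j A

MNA unknowns: 3 node voltages V₁..V_3 plus 2 source currents (V1, V2)
R1: Y=0.07519+0.000j on G[1,3]
R2: Y=0.2604+0.000j on G[2,0]
R3: Y=0.0007463+0.000j on G[1,2]
L1: Y=0.000-0.2949j on G[2,3]
L2: Y=0.000-0.0004605j on G[3,0]
R4: Y=0.004444+0.000j on G[3,2]
R5: Y=0.1433+0.000j on G[3,2]
L3: Y=0.000-0.09509j on G[1,0]
V1: row V0−V3=5.61, i_V1 at 0,3
V2: row V3−V1=5.64, i_V2 at 3,1
solve → V1=-11.25+0.000j, V2=-3.266+1.690j, V3=-5.610+0.000j
aux → i_V1=-0.8506+1.513j, i_V2=-0.4300+1.068j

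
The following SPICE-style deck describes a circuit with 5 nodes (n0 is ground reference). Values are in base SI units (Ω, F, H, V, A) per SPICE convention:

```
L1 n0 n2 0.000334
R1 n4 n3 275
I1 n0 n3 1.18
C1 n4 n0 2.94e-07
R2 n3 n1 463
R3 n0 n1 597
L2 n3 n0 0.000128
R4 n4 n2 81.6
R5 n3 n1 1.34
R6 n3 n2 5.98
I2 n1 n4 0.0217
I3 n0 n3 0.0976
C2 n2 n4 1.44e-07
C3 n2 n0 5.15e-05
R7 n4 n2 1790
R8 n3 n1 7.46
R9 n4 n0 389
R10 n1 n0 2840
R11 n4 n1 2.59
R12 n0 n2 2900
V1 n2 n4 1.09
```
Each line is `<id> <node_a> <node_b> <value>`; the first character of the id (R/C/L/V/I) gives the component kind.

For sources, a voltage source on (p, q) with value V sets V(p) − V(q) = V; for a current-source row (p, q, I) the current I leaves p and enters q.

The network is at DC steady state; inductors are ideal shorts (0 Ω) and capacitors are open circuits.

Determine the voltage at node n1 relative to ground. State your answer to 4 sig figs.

-0.3483 V

Apply KCL at each of the 4 non-ground nodes and solve the resulting linear system.
Node n1: branches {R2, R3, R5, I2, R8, R10, R11} → V_1 = -0.3483
Node n2: branches {L1, R4, R6, C2, C3, R7, R12, V1} → V_2 = 0.000
Node n3: branches {R1, I1, R2, L2, R5, R6, I3, R8} → V_3 = 0.000
Node n4: branches {R1, C1, R4, I2, C2, R7, R9, R11, V1} → V_4 = -1.090
Source currents: i(L1)=-0.3148, i(L2)=0.9663, i(V1)=-0.3288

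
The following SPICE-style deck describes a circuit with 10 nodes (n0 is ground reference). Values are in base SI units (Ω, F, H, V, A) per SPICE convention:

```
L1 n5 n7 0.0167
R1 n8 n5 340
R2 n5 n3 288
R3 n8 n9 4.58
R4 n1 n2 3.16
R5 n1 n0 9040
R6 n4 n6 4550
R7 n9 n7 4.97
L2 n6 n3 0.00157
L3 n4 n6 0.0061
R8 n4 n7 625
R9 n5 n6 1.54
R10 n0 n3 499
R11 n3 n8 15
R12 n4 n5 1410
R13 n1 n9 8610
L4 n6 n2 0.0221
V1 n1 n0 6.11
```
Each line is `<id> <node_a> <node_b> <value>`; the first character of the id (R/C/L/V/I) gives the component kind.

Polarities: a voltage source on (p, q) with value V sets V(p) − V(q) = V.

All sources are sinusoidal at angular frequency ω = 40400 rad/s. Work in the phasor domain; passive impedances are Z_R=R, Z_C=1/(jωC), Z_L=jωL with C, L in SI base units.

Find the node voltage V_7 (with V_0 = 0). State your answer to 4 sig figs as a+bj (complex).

1.557-2.271j V

Apply KCL at each of the 9 non-ground nodes and solve the resulting linear system.
Node n1: branches {R4, R5, R13, V1} → V_1 = 6.110+0.000j
Node n2: branches {R4, L4} → V_2 = 6.102+0.01518j
Node n3: branches {R2, L2, R10, R11} → V_3 = 1.525-2.266j
Node n4: branches {R6, L3, R8, R12} → V_4 = 1.775-2.320j
Node n5: branches {L1, R1, R2, R9, R12} → V_5 = 1.809-2.241j
Node n6: branches {R6, L2, L3, R9, L4} → V_6 = 1.812-2.242j
Node n7: branches {L1, R7, R8} → V_7 = 1.557-2.271j
Node n8: branches {R1, R3, R11} → V_8 = 1.551-2.268j
Node n9: branches {R3, R7, R13} → V_9 = 1.555-2.269j
Source currents: i(V1)=-0.003733+0.004542j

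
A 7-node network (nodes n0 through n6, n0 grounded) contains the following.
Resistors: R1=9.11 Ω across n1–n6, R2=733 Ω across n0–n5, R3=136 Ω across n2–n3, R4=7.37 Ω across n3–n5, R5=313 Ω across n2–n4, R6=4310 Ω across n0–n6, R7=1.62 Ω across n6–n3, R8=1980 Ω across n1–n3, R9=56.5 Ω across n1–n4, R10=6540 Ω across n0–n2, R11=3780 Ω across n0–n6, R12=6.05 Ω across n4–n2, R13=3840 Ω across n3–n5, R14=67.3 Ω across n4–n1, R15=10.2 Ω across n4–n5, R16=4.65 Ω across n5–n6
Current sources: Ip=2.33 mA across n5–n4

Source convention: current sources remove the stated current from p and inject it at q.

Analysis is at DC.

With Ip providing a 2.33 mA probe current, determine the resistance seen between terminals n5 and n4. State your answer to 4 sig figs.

Apply KCL at each of the 6 non-ground nodes and solve the resulting linear system.
Node n1: branches {R1, R8, R9, R14} → V_1 = 0.003660
Node n2: branches {R3, R5, R10, R12} → V_2 = 0.01582
Node n3: branches {R3, R4, R7, R8, R13} → V_3 = -0.0002669
Node n4: branches {R5, R9, R12, R14, R15, Ip} → V_4 = 0.01654
Node n5: branches {R2, R4, R13, R15, R16, Ip} → V_5 = -0.001722
Node n6: branches {R1, R6, R7, R11, R16} → V_6 = -0.0001414

R_eq = 7.836 Ω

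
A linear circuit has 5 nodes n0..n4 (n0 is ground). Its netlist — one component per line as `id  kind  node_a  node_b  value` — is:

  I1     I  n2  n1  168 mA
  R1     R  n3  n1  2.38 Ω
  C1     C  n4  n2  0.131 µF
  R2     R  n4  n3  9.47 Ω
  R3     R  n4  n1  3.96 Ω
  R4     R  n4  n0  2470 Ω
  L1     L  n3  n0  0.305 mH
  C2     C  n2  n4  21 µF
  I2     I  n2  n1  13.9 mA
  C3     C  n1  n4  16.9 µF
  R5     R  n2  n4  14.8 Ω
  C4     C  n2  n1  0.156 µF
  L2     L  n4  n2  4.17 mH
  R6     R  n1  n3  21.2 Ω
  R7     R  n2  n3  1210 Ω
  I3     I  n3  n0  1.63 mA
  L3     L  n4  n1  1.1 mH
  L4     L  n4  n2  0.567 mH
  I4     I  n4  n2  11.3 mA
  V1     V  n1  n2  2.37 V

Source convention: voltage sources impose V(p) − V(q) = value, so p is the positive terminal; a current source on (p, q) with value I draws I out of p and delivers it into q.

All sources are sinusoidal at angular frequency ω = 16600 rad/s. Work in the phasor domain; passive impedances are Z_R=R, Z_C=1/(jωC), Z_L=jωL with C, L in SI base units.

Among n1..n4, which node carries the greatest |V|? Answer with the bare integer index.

2

Element admittances at ω=16600 rad/s:
  I1: injects 0.168 A into n1 (from n2)
  Y(R1) = 0.4202+0.000j S between n3,n1
  Y(C1) = 0.000+0.002175j S between n4,n2
  Y(R2) = 0.1056+0.000j S between n4,n3
  Y(R3) = 0.2525+0.000j S between n4,n1
  Y(R4) = 0.0004049+0.000j S between n4,n0
  Y(L1) = 0.000-0.1975j S between n3,n0
  Y(C2) = 0.000+0.3486j S between n2,n4
  I2: injects 0.0139 A into n1 (from n2)
  Y(C3) = 0.000+0.2805j S between n1,n4
  Y(R5) = 0.06757+0.000j S between n2,n4
  Y(C4) = 0.000+0.002590j S between n2,n1
  Y(L2) = 0.000-0.01445j S between n4,n2
  Y(R6) = 0.04717+0.000j S between n1,n3
  Y(R7) = 0.0008264+0.000j S between n2,n3
  I3: injects 0.00163 A into n0 (from n3)
  Y(L3) = 0.000-0.05476j S between n4,n1
  Y(L4) = 0.000-0.1062j S between n4,n2
  I4: injects 0.0113 A into n2 (from n4)
  V1: constraint V(n1)−V(n2) = 2.37
Assemble and solve the 5×5 MNA system:
  V(n1)=0.1603+0.06412j  V(n2)=-2.210+0.06412j  V(n3)=-0.0006563-0.006832j  V(n4)=-0.6932-0.3202j
  i(V1)=-0.02211-0.3290j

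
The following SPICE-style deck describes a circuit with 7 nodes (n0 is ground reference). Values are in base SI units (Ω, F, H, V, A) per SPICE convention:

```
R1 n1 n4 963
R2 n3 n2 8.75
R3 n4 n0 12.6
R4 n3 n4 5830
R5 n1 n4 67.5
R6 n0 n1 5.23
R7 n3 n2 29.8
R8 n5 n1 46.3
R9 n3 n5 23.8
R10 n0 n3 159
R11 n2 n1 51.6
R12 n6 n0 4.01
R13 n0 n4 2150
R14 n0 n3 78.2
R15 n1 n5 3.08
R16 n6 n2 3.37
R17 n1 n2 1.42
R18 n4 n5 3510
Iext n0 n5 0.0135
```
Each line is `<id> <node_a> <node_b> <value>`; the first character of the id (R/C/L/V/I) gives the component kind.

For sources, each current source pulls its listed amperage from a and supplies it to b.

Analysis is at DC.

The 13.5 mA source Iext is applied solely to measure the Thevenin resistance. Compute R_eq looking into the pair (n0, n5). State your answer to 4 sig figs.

R_eq = 5.502 Ω

MNA unknowns: 6 node voltages V₁..V_6
R1: Y=0.001038 on G[1,4]
R2: Y=0.1143 on G[3,2]
R3: Y=0.07937 on G[4,0]
R4: Y=0.0001715 on G[3,4]
R5: Y=0.01481 on G[1,4]
R6: Y=0.1912 on G[0,1]
R7: Y=0.03356 on G[3,2]
R8: Y=0.02160 on G[5,1]
R9: Y=0.04202 on G[3,5]
R10: Y=0.006289 on G[0,3]
R11: Y=0.01938 on G[2,1]
R12: Y=0.2494 on G[6,0]
R13: Y=0.0004651 on G[0,4]
R14: Y=0.01279 on G[0,3]
R15: Y=0.3247 on G[1,5]
R16: Y=0.2967 on G[6,2]
R17: Y=0.7042 on G[1,2]
R18: Y=0.0002849 on G[4,5]
Iext: z[0]−=0.0135, z[5]+=0.0135
solve → V1=0.03961, V2=0.03421, V3=0.03912, V4=0.006822, V5=0.07428, V6=0.01859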